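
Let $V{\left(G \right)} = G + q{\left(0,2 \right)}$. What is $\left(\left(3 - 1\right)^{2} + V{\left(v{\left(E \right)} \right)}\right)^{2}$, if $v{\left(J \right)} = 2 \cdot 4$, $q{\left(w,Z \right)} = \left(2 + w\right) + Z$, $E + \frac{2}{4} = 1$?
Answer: $256$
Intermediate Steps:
$E = \frac{1}{2}$ ($E = - \frac{1}{2} + 1 = \frac{1}{2} \approx 0.5$)
$q{\left(w,Z \right)} = 2 + Z + w$
$v{\left(J \right)} = 8$
$V{\left(G \right)} = 4 + G$ ($V{\left(G \right)} = G + \left(2 + 2 + 0\right) = G + 4 = 4 + G$)
$\left(\left(3 - 1\right)^{2} + V{\left(v{\left(E \right)} \right)}\right)^{2} = \left(\left(3 - 1\right)^{2} + \left(4 + 8\right)\right)^{2} = \left(2^{2} + 12\right)^{2} = \left(4 + 12\right)^{2} = 16^{2} = 256$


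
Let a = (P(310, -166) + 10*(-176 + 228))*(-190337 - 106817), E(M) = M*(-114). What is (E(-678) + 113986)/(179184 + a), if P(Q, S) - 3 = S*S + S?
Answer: -95639/4147140209 ≈ -2.3061e-5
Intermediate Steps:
E(M) = -114*M
P(Q, S) = 3 + S + S**2 (P(Q, S) = 3 + (S*S + S) = 3 + (S**2 + S) = 3 + (S + S**2) = 3 + S + S**2)
a = -8294459602 (a = ((3 - 166 + (-166)**2) + 10*(-176 + 228))*(-190337 - 106817) = ((3 - 166 + 27556) + 10*52)*(-297154) = (27393 + 520)*(-297154) = 27913*(-297154) = -8294459602)
(E(-678) + 113986)/(179184 + a) = (-114*(-678) + 113986)/(179184 - 8294459602) = (77292 + 113986)/(-8294280418) = 191278*(-1/8294280418) = -95639/4147140209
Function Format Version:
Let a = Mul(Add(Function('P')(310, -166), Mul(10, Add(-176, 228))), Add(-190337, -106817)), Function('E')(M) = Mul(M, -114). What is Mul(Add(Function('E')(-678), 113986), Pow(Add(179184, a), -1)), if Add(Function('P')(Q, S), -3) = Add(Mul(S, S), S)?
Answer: Rational(-95639, 4147140209) ≈ -2.3061e-5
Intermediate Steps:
Function('E')(M) = Mul(-114, M)
Function('P')(Q, S) = Add(3, S, Pow(S, 2)) (Function('P')(Q, S) = Add(3, Add(Mul(S, S), S)) = Add(3, Add(Pow(S, 2), S)) = Add(3, Add(S, Pow(S, 2))) = Add(3, S, Pow(S, 2)))
a = -8294459602 (a = Mul(Add(Add(3, -166, Pow(-166, 2)), Mul(10, Add(-176, 228))), Add(-190337, -106817)) = Mul(Add(Add(3, -166, 27556), Mul(10, 52)), -297154) = Mul(Add(27393, 520), -297154) = Mul(27913, -297154) = -8294459602)
Mul(Add(Function('E')(-678), 113986), Pow(Add(179184, a), -1)) = Mul(Add(Mul(-114, -678), 113986), Pow(Add(179184, -8294459602), -1)) = Mul(Add(77292, 113986), Pow(-8294280418, -1)) = Mul(191278, Rational(-1, 8294280418)) = Rational(-95639, 4147140209)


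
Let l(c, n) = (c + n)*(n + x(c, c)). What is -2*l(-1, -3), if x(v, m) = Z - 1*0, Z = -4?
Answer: -56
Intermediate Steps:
x(v, m) = -4 (x(v, m) = -4 - 1*0 = -4 + 0 = -4)
l(c, n) = (-4 + n)*(c + n) (l(c, n) = (c + n)*(n - 4) = (c + n)*(-4 + n) = (-4 + n)*(c + n))
-2*l(-1, -3) = -2*((-3)**2 - 4*(-1) - 4*(-3) - 1*(-3)) = -2*(9 + 4 + 12 + 3) = -2*28 = -56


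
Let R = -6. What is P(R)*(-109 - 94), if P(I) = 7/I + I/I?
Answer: 203/6 ≈ 33.833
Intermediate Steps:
P(I) = 1 + 7/I (P(I) = 7/I + 1 = 1 + 7/I)
P(R)*(-109 - 94) = ((7 - 6)/(-6))*(-109 - 94) = -1/6*1*(-203) = -1/6*(-203) = 203/6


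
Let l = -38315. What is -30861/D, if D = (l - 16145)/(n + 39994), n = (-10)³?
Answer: 601696917/27230 ≈ 22097.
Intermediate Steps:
n = -1000
D = -27230/19497 (D = (-38315 - 16145)/(-1000 + 39994) = -54460/38994 = -54460*1/38994 = -27230/19497 ≈ -1.3966)
-30861/D = -30861/(-27230/19497) = -30861*(-19497/27230) = 601696917/27230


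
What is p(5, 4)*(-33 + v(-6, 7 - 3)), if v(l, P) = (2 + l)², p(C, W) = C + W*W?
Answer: -357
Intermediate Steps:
p(C, W) = C + W²
p(5, 4)*(-33 + v(-6, 7 - 3)) = (5 + 4²)*(-33 + (2 - 6)²) = (5 + 16)*(-33 + (-4)²) = 21*(-33 + 16) = 21*(-17) = -357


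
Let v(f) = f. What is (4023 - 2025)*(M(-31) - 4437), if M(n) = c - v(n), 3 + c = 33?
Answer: -8743248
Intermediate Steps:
c = 30 (c = -3 + 33 = 30)
M(n) = 30 - n
(4023 - 2025)*(M(-31) - 4437) = (4023 - 2025)*((30 - 1*(-31)) - 4437) = 1998*((30 + 31) - 4437) = 1998*(61 - 4437) = 1998*(-4376) = -8743248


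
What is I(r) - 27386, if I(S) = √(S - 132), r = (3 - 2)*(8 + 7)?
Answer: -27386 + 3*I*√13 ≈ -27386.0 + 10.817*I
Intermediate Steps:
r = 15 (r = 1*15 = 15)
I(S) = √(-132 + S)
I(r) - 27386 = √(-132 + 15) - 27386 = √(-117) - 27386 = 3*I*√13 - 27386 = -27386 + 3*I*√13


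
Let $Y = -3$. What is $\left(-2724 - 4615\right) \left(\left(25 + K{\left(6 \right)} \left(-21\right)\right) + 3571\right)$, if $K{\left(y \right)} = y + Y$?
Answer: $-25928687$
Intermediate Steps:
$K{\left(y \right)} = -3 + y$ ($K{\left(y \right)} = y - 3 = -3 + y$)
$\left(-2724 - 4615\right) \left(\left(25 + K{\left(6 \right)} \left(-21\right)\right) + 3571\right) = \left(-2724 - 4615\right) \left(\left(25 + \left(-3 + 6\right) \left(-21\right)\right) + 3571\right) = - 7339 \left(\left(25 + 3 \left(-21\right)\right) + 3571\right) = - 7339 \left(\left(25 - 63\right) + 3571\right) = - 7339 \left(-38 + 3571\right) = \left(-7339\right) 3533 = -25928687$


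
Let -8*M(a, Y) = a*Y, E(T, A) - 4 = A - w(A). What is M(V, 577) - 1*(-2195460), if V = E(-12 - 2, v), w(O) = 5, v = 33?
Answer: 2193152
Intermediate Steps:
E(T, A) = -1 + A (E(T, A) = 4 + (A - 1*5) = 4 + (A - 5) = 4 + (-5 + A) = -1 + A)
V = 32 (V = -1 + 33 = 32)
M(a, Y) = -Y*a/8 (M(a, Y) = -a*Y/8 = -Y*a/8)
M(V, 577) - 1*(-2195460) = -⅛*577*32 - 1*(-2195460) = -2308 + 2195460 = 2193152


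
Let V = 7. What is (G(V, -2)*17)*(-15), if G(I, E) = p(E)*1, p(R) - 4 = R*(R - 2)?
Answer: -3060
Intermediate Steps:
p(R) = 4 + R*(-2 + R) (p(R) = 4 + R*(R - 2) = 4 + R*(-2 + R))
G(I, E) = 4 + E² - 2*E (G(I, E) = (4 + E² - 2*E)*1 = 4 + E² - 2*E)
(G(V, -2)*17)*(-15) = ((4 + (-2)² - 2*(-2))*17)*(-15) = ((4 + 4 + 4)*17)*(-15) = (12*17)*(-15) = 204*(-15) = -3060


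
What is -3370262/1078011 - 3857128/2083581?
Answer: -1242248920070/249569248599 ≈ -4.9776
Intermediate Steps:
-3370262/1078011 - 3857128/2083581 = -1242248920070/249569248599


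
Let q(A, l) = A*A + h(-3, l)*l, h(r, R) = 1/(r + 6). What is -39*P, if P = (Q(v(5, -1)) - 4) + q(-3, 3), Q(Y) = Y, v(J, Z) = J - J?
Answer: -234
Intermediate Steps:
v(J, Z) = 0
h(r, R) = 1/(6 + r)
q(A, l) = A² + l/3 (q(A, l) = A*A + l/(6 - 3) = A² + l/3)
P = 6 (P = (0 - 4) + ((-3)² + (⅓)*3) = -4 + (9 + 1) = -4 + 10 = 6)
-39*P = -39*6 = -234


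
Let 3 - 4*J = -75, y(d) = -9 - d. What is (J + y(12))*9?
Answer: -27/2 ≈ -13.500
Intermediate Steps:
J = 39/2 (J = 3/4 - 1/4*(-75) = 3/4 + 75/4 = 39/2 ≈ 19.500)
(J + y(12))*9 = (39/2 + (-9 - 1*12))*9 = (39/2 + (-9 - 12))*9 = (39/2 - 21)*9 = -3/2*9 = -27/2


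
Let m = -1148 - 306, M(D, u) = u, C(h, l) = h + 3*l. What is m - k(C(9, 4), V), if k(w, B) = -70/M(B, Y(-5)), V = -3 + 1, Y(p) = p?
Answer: -1468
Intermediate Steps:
V = -2
k(w, B) = 14 (k(w, B) = -70/(-5) = -70*(-⅕) = 14)
m = -1454
m - k(C(9, 4), V) = -1454 - 1*14 = -1454 - 14 = -1468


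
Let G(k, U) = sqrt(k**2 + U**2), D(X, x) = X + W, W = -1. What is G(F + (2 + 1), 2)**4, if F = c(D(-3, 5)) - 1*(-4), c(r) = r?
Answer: 169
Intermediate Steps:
D(X, x) = -1 + X (D(X, x) = X - 1 = -1 + X)
F = 0 (F = (-1 - 3) - 1*(-4) = -4 + 4 = 0)
G(k, U) = sqrt(U**2 + k**2)
G(F + (2 + 1), 2)**4 = (sqrt(2**2 + (0 + (2 + 1))**2))**4 = (sqrt(4 + (0 + 3)**2))**4 = (sqrt(4 + 3**2))**4 = (sqrt(4 + 9))**4 = (sqrt(13))**4 = 169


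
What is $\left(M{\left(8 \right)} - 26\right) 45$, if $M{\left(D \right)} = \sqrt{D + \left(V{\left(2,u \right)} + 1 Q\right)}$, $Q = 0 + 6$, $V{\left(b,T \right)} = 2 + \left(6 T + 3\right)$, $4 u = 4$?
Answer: $-945$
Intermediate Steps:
$u = 1$ ($u = \frac{1}{4} \cdot 4 = 1$)
$V{\left(b,T \right)} = 5 + 6 T$ ($V{\left(b,T \right)} = 2 + \left(3 + 6 T\right) = 5 + 6 T$)
$Q = 6$
$M{\left(D \right)} = \sqrt{17 + D}$ ($M{\left(D \right)} = \sqrt{D + \left(\left(5 + 6 \cdot 1\right) + 1 \cdot 6\right)} = \sqrt{D + \left(\left(5 + 6\right) + 6\right)} = \sqrt{D + \left(11 + 6\right)} = \sqrt{D + 17} = \sqrt{17 + D}$)
$\left(M{\left(8 \right)} - 26\right) 45 = \left(\sqrt{17 + 8} - 26\right) 45 = \left(\sqrt{25} - 26\right) 45 = \left(5 - 26\right) 45 = \left(-21\right) 45 = -945$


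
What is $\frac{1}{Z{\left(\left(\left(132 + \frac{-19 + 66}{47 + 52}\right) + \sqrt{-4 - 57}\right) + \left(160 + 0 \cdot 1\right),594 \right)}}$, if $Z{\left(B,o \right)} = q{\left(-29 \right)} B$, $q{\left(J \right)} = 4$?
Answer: $\frac{2866545}{3355959544} - \frac{9801 i \sqrt{61}}{3355959544} \approx 0.00085417 - 2.281 \cdot 10^{-5} i$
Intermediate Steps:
$Z{\left(B,o \right)} = 4 B$
$\frac{1}{Z{\left(\left(\left(132 + \frac{-19 + 66}{47 + 52}\right) + \sqrt{-4 - 57}\right) + \left(160 + 0 \cdot 1\right),594 \right)}} = \frac{1}{4 \left(\left(\left(132 + \frac{-19 + 66}{47 + 52}\right) + \sqrt{-4 - 57}\right) + \left(160 + 0 \cdot 1\right)\right)} = \frac{1}{4 \left(\left(\left(132 + \frac{47}{99}\right) + \sqrt{-61}\right) + \left(160 + 0\right)\right)} = \frac{1}{4 \left(\left(\left(132 + 47 \cdot \frac{1}{99}\right) + i \sqrt{61}\right) + 160\right)} = \frac{1}{4 \left(\left(\left(132 + \frac{47}{99}\right) + i \sqrt{61}\right) + 160\right)} = \frac{1}{4 \left(\left(\frac{13115}{99} + i \sqrt{61}\right) + 160\right)} = \frac{1}{4 \left(\frac{28955}{99} + i \sqrt{61}\right)} = \frac{1}{\frac{115820}{99} + 4 i \sqrt{61}}$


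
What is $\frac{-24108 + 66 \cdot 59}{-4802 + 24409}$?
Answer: $- \frac{20214}{19607} \approx -1.031$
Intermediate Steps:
$\frac{-24108 + 66 \cdot 59}{-4802 + 24409} = \frac{-24108 + 3894}{19607} = \left(-20214\right) \frac{1}{19607} = - \frac{20214}{19607}$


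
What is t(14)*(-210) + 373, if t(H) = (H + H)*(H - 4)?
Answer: -58427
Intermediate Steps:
t(H) = 2*H*(-4 + H) (t(H) = (2*H)*(-4 + H) = 2*H*(-4 + H))
t(14)*(-210) + 373 = (2*14*(-4 + 14))*(-210) + 373 = (2*14*10)*(-210) + 373 = 280*(-210) + 373 = -58800 + 373 = -58427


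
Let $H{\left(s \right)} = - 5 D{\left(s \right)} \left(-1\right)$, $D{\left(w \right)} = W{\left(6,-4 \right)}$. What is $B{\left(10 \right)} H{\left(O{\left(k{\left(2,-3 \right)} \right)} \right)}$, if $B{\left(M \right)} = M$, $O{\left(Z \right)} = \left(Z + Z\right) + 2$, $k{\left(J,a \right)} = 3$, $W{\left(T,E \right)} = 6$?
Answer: $300$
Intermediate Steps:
$D{\left(w \right)} = 6$
$O{\left(Z \right)} = 2 + 2 Z$ ($O{\left(Z \right)} = 2 Z + 2 = 2 + 2 Z$)
$H{\left(s \right)} = 30$ ($H{\left(s \right)} = \left(-5\right) 6 \left(-1\right) = \left(-30\right) \left(-1\right) = 30$)
$B{\left(10 \right)} H{\left(O{\left(k{\left(2,-3 \right)} \right)} \right)} = 10 \cdot 30 = 300$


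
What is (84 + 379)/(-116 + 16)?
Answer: -463/100 ≈ -4.6300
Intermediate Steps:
(84 + 379)/(-116 + 16) = 463/(-100) = 463*(-1/100) = -463/100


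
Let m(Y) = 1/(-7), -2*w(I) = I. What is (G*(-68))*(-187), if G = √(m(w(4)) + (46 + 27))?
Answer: 12716*√3570/7 ≈ 1.0854e+5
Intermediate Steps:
w(I) = -I/2
m(Y) = -⅐
G = √3570/7 (G = √(-⅐ + (46 + 27)) = √(-⅐ + 73) = √(510/7) = √3570/7 ≈ 8.5356)
(G*(-68))*(-187) = ((√3570/7)*(-68))*(-187) = -68*√3570/7*(-187) = 12716*√3570/7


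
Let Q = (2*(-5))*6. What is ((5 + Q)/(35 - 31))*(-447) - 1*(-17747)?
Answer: 95573/4 ≈ 23893.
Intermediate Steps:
Q = -60 (Q = -10*6 = -60)
((5 + Q)/(35 - 31))*(-447) - 1*(-17747) = ((5 - 60)/(35 - 31))*(-447) - 1*(-17747) = -55/4*(-447) + 17747 = 24585/4 + 17747 = 95573/4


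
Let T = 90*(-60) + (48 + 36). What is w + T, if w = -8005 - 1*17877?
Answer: -31198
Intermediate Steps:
w = -25882 (w = -8005 - 17877 = -25882)
T = -5316 (T = -5400 + 84 = -5316)
w + T = -25882 - 5316 = -31198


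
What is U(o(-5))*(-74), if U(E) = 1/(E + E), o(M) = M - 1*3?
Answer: 37/8 ≈ 4.6250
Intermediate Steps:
o(M) = -3 + M (o(M) = M - 3 = -3 + M)
U(E) = 1/(2*E)
U(o(-5))*(-74) = (1/(2*(-3 - 5)))*(-74) = ((1/2)/(-8))*(-74) = ((1/2)*(-1/8))*(-74) = -1/16*(-74) = 37/8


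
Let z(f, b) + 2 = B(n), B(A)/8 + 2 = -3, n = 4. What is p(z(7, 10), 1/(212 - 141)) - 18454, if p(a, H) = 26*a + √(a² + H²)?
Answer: -19546 + 5*√355693/71 ≈ -19504.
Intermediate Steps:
B(A) = -40 (B(A) = -16 + 8*(-3) = -16 - 24 = -40)
z(f, b) = -42 (z(f, b) = -2 - 40 = -42)
p(a, H) = √(H² + a²) + 26*a (p(a, H) = 26*a + √(H² + a²) = √(H² + a²) + 26*a)
p(z(7, 10), 1/(212 - 141)) - 18454 = (√((1/(212 - 141))² + (-42)²) + 26*(-42)) - 18454 = (√((1/71)² + 1764) - 1092) - 18454 = (√(1/5041 + 1764) - 1092) - 18454 = (√(8892325/5041) - 1092) - 18454 = (5*√355693/71 - 1092) - 18454 = (-1092 + 5*√355693/71) - 18454 = -19546 + 5*√355693/71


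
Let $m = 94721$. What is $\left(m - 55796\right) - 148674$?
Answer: $-109749$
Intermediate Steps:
$\left(m - 55796\right) - 148674 = \left(94721 - 55796\right) - 148674 = 38925 - 148674 = -109749$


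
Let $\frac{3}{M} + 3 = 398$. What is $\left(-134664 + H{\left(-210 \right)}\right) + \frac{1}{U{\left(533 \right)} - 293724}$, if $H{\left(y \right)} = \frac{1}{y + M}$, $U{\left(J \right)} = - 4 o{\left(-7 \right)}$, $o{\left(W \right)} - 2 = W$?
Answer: $- \frac{3280666397104859}{24361865688} \approx -1.3466 \cdot 10^{5}$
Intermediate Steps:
$M = \frac{3}{395}$ ($M = \frac{3}{-3 + 398} = \frac{3}{395} \approx 0.0075949$)
$o{\left(W \right)} = 2 + W$
$U{\left(J \right)} = 20$ ($U{\left(J \right)} = - 4 \left(2 - 7\right) = \left(-4\right) \left(-5\right) = 20$)
$H{\left(y \right)} = \frac{1}{\frac{3}{395} + y}$ ($H{\left(y \right)} = \frac{1}{y + \frac{3}{395}} = \frac{1}{\frac{3}{395} + y}$)
$\left(-134664 + H{\left(-210 \right)}\right) + \frac{1}{U{\left(533 \right)} - 293724} = \left(-134664 + \frac{395}{3 + 395 \left(-210\right)}\right) + \frac{1}{20 - 293724} = \left(-134664 + \frac{395}{3 - 82950}\right) + \frac{1}{-293704} = \left(-134664 + \frac{395}{-82947}\right) - \frac{1}{293704} = \left(-134664 + 395 \left(- \frac{1}{82947}\right)\right) - \frac{1}{293704} = \left(-134664 - \frac{395}{82947}\right) - \frac{1}{293704} = - \frac{11169975203}{82947} - \frac{1}{293704} = - \frac{3280666397104859}{24361865688}$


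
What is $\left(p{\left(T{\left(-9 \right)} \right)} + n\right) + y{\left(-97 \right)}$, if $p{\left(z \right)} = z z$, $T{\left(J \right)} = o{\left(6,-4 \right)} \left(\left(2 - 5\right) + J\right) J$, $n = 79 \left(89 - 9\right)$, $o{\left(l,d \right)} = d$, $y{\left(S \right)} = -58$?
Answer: $192886$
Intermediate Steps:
$n = 6320$ ($n = 79 \cdot 80 = 6320$)
$T{\left(J \right)} = J \left(12 - 4 J\right)$ ($T{\left(J \right)} = - 4 \left(\left(2 - 5\right) + J\right) J = - 4 \left(-3 + J\right) J = \left(12 - 4 J\right) J = J \left(12 - 4 J\right)$)
$p{\left(z \right)} = z^{2}$
$\left(p{\left(T{\left(-9 \right)} \right)} + n\right) + y{\left(-97 \right)} = \left(\left(4 \left(-9\right) \left(3 - -9\right)\right)^{2} + 6320\right) - 58 = \left(\left(4 \left(-9\right) \left(3 + 9\right)\right)^{2} + 6320\right) - 58 = \left(\left(4 \left(-9\right) 12\right)^{2} + 6320\right) - 58 = \left(\left(-432\right)^{2} + 6320\right) - 58 = \left(186624 + 6320\right) - 58 = 192944 - 58 = 192886$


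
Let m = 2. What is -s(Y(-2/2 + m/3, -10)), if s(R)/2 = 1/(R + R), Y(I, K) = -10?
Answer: ⅒ ≈ 0.10000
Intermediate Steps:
s(R) = 1/R (s(R) = 2/(R + R) = 2/((2*R)) = 2*(1/(2*R)) = 1/R)
-s(Y(-2/2 + m/3, -10)) = -1/(-10) = -1*(-⅒) = ⅒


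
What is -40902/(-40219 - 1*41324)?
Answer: 13634/27181 ≈ 0.50160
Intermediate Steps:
-40902/(-40219 - 1*41324) = -40902/(-40219 - 41324) = -40902/(-81543) = -40902*(-1/81543) = 13634/27181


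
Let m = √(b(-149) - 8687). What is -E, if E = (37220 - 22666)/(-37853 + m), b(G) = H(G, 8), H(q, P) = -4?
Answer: 275456281/716429150 + 7277*I*√8691/716429150 ≈ 0.38449 + 0.00094692*I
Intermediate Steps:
b(G) = -4
m = I*√8691 (m = √(-4 - 8687) = √(-8691) = I*√8691 ≈ 93.226*I)
E = 14554/(-37853 + I*√8691) (E = (37220 - 22666)/(-37853 + I*√8691) = 14554/(-37853 + I*√8691) ≈ -0.38449 - 0.00094692*I)
-E = -(-275456281/716429150 - 7277*I*√8691/716429150) = 275456281/716429150 + 7277*I*√8691/716429150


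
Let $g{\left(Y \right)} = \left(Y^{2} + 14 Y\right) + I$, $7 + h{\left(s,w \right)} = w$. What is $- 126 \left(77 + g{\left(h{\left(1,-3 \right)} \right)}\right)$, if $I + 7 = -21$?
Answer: $-1134$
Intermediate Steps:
$I = -28$ ($I = -7 - 21 = -28$)
$h{\left(s,w \right)} = -7 + w$
$g{\left(Y \right)} = -28 + Y^{2} + 14 Y$ ($g{\left(Y \right)} = \left(Y^{2} + 14 Y\right) - 28 = -28 + Y^{2} + 14 Y$)
$- 126 \left(77 + g{\left(h{\left(1,-3 \right)} \right)}\right) = - 126 \left(77 + \left(-28 + \left(-7 - 3\right)^{2} + 14 \left(-7 - 3\right)\right)\right) = - 126 \left(77 + \left(-28 + \left(-10\right)^{2} + 14 \left(-10\right)\right)\right) = - 126 \left(77 - 68\right) = \left(-126\right) 9 = -1134$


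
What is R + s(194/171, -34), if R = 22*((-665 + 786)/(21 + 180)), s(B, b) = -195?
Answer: -36533/201 ≈ -181.76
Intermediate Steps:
R = 2662/201 (R = 22*(121/201) = 2662/201 ≈ 13.244)
R + s(194/171, -34) = 2662/201 - 195 = -36533/201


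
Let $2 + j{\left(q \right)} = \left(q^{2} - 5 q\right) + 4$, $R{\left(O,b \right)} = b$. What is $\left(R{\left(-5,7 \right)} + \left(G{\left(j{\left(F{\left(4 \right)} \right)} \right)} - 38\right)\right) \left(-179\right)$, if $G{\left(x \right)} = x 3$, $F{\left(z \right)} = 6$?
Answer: $1253$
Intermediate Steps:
$j{\left(q \right)} = 2 + q^{2} - 5 q$ ($j{\left(q \right)} = -2 + \left(\left(q^{2} - 5 q\right) + 4\right) = -2 + \left(4 + q^{2} - 5 q\right) = 2 + q^{2} - 5 q$)
$G{\left(x \right)} = 3 x$
$\left(R{\left(-5,7 \right)} + \left(G{\left(j{\left(F{\left(4 \right)} \right)} \right)} - 38\right)\right) \left(-179\right) = \left(7 - \left(38 - 3 \left(2 + 6^{2} - 30\right)\right)\right) \left(-179\right) = \left(7 - \left(38 - 3 \left(2 + 36 - 30\right)\right)\right) \left(-179\right) = \left(7 + \left(3 \cdot 8 - 38\right)\right) \left(-179\right) = \left(7 + \left(24 - 38\right)\right) \left(-179\right) = \left(7 - 14\right) \left(-179\right) = \left(-7\right) \left(-179\right) = 1253$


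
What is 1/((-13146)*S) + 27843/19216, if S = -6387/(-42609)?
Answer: 55642309801/38415301296 ≈ 1.4484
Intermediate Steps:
S = 2129/14203 (S = -6387*(-1/42609) = 2129/14203 ≈ 0.14990)
1/((-13146)*S) + 27843/19216 = 1/((-13146)*(2129/14203)) + 27843/19216 = -1/13146*14203/2129 + 27843*(1/19216) = -2029/3998262 + 27843/19216 = 55642309801/38415301296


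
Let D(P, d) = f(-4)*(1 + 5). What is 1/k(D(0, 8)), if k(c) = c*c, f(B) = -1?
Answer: 1/36 ≈ 0.027778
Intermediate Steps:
D(P, d) = -6 (D(P, d) = -(1 + 5) = -1*6 = -6)
k(c) = c**2
1/k(D(0, 8)) = 1/((-6)**2) = 1/36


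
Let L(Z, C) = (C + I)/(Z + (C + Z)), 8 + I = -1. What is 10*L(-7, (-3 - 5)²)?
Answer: 11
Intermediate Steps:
I = -9 (I = -8 - 1 = -9)
L(Z, C) = (-9 + C)/(C + 2*Z) (L(Z, C) = (C - 9)/(Z + (C + Z)) = (-9 + C)/(C + 2*Z))
10*L(-7, (-3 - 5)²) = 10*((-9 + (-3 - 5)²)/((-3 - 5)² + 2*(-7))) = 10*((-9 + (-8)²)/((-8)² - 14)) = 10*((-9 + 64)/(64 - 14)) = 10*(55/50) = 10*((1/50)*55) = 10*(11/10) = 11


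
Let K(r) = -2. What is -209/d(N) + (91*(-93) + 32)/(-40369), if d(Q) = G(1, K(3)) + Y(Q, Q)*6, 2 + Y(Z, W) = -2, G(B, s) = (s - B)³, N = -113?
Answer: 8867102/2058819 ≈ 4.3069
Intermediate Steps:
Y(Z, W) = -4 (Y(Z, W) = -2 - 2 = -4)
d(Q) = -51 (d(Q) = -(1 - 1*(-2))³ - 4*6 = -(1 + 2)³ - 24 = -1*3³ - 24 = -1*27 - 24 = -27 - 24 = -51)
-209/d(N) + (91*(-93) + 32)/(-40369) = -209/(-51) + (91*(-93) + 32)/(-40369) = -209*(-1/51) + (-8463 + 32)*(-1/40369) = 209/51 - 8431*(-1/40369) = 209/51 + 8431/40369 = 8867102/2058819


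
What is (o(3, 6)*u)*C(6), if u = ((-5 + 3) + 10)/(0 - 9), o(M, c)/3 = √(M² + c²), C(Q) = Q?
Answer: -48*√5 ≈ -107.33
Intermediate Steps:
o(M, c) = 3*√(M² + c²)
u = -8/9 (u = (-2 + 10)/(-9) = 8*(-⅑) = -8/9 ≈ -0.88889)
(o(3, 6)*u)*C(6) = ((3*√(3² + 6²))*(-8/9))*6 = ((3*√(9 + 36))*(-8/9))*6 = ((3*√45)*(-8/9))*6 = ((3*(3*√5))*(-8/9))*6 = ((9*√5)*(-8/9))*6 = -8*√5*6 = -48*√5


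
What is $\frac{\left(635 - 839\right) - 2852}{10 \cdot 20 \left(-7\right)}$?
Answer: $\frac{382}{175} \approx 2.1829$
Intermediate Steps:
$\frac{\left(635 - 839\right) - 2852}{10 \cdot 20 \left(-7\right)} = \frac{-204 - 2852}{200 \left(-7\right)} = - \frac{3056}{-1400} = \left(-3056\right) \left(- \frac{1}{1400}\right) = \frac{382}{175}$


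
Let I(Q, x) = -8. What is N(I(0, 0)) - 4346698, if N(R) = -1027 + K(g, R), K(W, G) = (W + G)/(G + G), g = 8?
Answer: -4347725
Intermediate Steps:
K(W, G) = (G + W)/(2*G) (K(W, G) = (G + W)/((2*G)) = (G + W)*(1/(2*G)) = (G + W)/(2*G))
N(R) = -1027 + (8 + R)/(2*R) (N(R) = -1027 + (R + 8)/(2*R) = -1027 + (8 + R)/(2*R))
N(I(0, 0)) - 4346698 = (-2053/2 + 4/(-8)) - 4346698 = (-2053/2 + 4*(-⅛)) - 4346698 = (-2053/2 - ½) - 4346698 = -1027 - 4346698 = -4347725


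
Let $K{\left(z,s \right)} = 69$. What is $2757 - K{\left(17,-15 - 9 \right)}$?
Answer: $2688$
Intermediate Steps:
$2757 - K{\left(17,-15 - 9 \right)} = 2757 - 69 = 2688$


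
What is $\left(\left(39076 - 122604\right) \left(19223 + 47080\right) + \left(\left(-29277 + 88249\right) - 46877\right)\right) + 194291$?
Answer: $-5537950598$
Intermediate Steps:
$\left(\left(39076 - 122604\right) \left(19223 + 47080\right) + \left(\left(-29277 + 88249\right) - 46877\right)\right) + 194291 = \left(\left(-83528\right) 66303 + \left(58972 - 46877\right)\right) + 194291 = \left(-5538156984 + 12095\right) + 194291 = -5538144889 + 194291 = -5537950598$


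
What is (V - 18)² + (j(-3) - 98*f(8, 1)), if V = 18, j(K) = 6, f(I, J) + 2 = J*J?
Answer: 104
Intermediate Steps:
f(I, J) = -2 + J² (f(I, J) = -2 + J*J = -2 + J²)
(V - 18)² + (j(-3) - 98*f(8, 1)) = (18 - 18)² + (6 - 98*(-2 + 1²)) = 0² + (6 - 98*(-2 + 1)) = 0 + (6 - 98*(-1)) = 0 + (6 + 98) = 0 + 104 = 104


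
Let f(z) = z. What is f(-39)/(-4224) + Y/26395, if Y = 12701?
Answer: 18226143/37164160 ≈ 0.49042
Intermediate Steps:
f(-39)/(-4224) + Y/26395 = -39/(-4224) + 12701/26395 = -39*(-1/4224) + 12701*(1/26395) = 13/1408 + 12701/26395 = 18226143/37164160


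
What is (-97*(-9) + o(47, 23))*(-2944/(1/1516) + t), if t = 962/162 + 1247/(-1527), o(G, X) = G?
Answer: -169288375363520/41229 ≈ -4.1061e+9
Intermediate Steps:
t = 211160/41229 (t = 962*(1/162) + 1247*(-1/1527) = 481/81 - 1247/1527 = 211160/41229 ≈ 5.1216)
(-97*(-9) + o(47, 23))*(-2944/(1/1516) + t) = (-97*(-9) + 47)*(-2944/(1/1516) + 211160/41229) = (873 + 47)*(-2944/1/1516 + 211160/41229) = 920*(-2944*1516 + 211160/41229) = 920*(-4463104 + 211160/41229) = 920*(-184009103656/41229) = -169288375363520/41229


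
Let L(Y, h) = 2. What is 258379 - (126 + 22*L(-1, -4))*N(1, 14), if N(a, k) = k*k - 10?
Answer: 226759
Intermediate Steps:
N(a, k) = -10 + k² (N(a, k) = k² - 10 = -10 + k²)
258379 - (126 + 22*L(-1, -4))*N(1, 14) = 258379 - (126 + 22*2)*(-10 + 14²) = 258379 - (126 + 44)*(-10 + 196) = 258379 - 170*186 = 258379 - 1*31620 = 258379 - 31620 = 226759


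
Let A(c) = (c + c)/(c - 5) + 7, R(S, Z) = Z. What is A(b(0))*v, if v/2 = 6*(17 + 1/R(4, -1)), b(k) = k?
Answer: 1344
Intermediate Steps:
v = 192 (v = 2*(6*(17 + 1/(-1))) = 2*(6*(17 - 1)) = 2*(6*16) = 2*96 = 192)
A(c) = 7 + 2*c/(-5 + c) (A(c) = (2*c)/(-5 + c) + 7 = 2*c/(-5 + c) + 7 = 7 + 2*c/(-5 + c))
A(b(0))*v = ((-35 + 9*0)/(-5 + 0))*192 = ((-35 + 0)/(-5))*192 = -1/5*(-35)*192 = 7*192 = 1344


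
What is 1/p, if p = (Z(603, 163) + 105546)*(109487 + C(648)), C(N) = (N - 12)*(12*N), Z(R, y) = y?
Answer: 1/534361426307 ≈ 1.8714e-12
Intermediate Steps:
C(N) = 12*N*(-12 + N) (C(N) = (-12 + N)*(12*N) = 12*N*(-12 + N))
p = 534361426307 (p = (163 + 105546)*(109487 + 12*648*(-12 + 648)) = 105709*(109487 + 12*648*636) = 105709*(109487 + 4945536) = 105709*5055023 = 534361426307)
1/p = 1/534361426307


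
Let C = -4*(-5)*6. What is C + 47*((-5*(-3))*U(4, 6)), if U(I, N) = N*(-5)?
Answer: -21030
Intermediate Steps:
U(I, N) = -5*N
C = 120 (C = 20*6 = 120)
C + 47*((-5*(-3))*U(4, 6)) = 120 + 47*((-5*(-3))*(-5*6)) = 120 + 47*(15*(-30)) = 120 + 47*(-450) = 120 - 21150 = -21030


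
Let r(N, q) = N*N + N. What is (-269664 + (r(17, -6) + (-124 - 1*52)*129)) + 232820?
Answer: -59242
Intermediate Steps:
r(N, q) = N + N**2 (r(N, q) = N**2 + N = N + N**2)
(-269664 + (r(17, -6) + (-124 - 1*52)*129)) + 232820 = (-269664 + (17*(1 + 17) + (-124 - 1*52)*129)) + 232820 = (-269664 + (17*18 + (-124 - 52)*129)) + 232820 = (-269664 + (306 - 176*129)) + 232820 = (-269664 + (306 - 22704)) + 232820 = (-269664 - 22398) + 232820 = -292062 + 232820 = -59242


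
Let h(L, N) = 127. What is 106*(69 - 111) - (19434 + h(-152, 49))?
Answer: -24013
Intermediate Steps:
106*(69 - 111) - (19434 + h(-152, 49)) = 106*(69 - 111) - (19434 + 127) = 106*(-42) - 1*19561 = -4452 - 19561 = -24013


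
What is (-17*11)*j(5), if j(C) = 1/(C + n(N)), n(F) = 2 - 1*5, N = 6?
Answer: -187/2 ≈ -93.500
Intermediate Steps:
n(F) = -3 (n(F) = 2 - 5 = -3)
j(C) = 1/(-3 + C) (j(C) = 1/(C - 3) = 1/(-3 + C))
(-17*11)*j(5) = (-17*11)/(-3 + 5) = -187/2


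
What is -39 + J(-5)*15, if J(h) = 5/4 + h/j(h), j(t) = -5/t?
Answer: -381/4 ≈ -95.250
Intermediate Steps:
J(h) = 5/4 - h**2/5 (J(h) = 5/4 + h/((-5/h)) = 5*(1/4) + h*(-h/5) = 5/4 - h**2/5)
-39 + J(-5)*15 = -39 + (5/4 - 1/5*(-5)**2)*15 = -39 + (5/4 - 1/5*25)*15 = -39 + (5/4 - 5)*15 = -39 - 15/4*15 = -39 - 225/4 = -381/4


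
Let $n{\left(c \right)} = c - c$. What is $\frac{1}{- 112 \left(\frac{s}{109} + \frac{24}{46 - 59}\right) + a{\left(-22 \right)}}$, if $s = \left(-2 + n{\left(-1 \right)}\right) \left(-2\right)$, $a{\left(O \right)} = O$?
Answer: $\frac{1417}{255994} \approx 0.0055353$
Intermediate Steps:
$n{\left(c \right)} = 0$
$s = 4$ ($s = \left(-2 + 0\right) \left(-2\right) = \left(-2\right) \left(-2\right) = 4$)
$\frac{1}{- 112 \left(\frac{s}{109} + \frac{24}{46 - 59}\right) + a{\left(-22 \right)}} = \frac{1}{- 112 \left(\frac{4}{109} + \frac{24}{46 - 59}\right) - 22} = \frac{1}{- 112 \left(4 \cdot \frac{1}{109} + \frac{24}{46 - 59}\right) - 22} = \frac{1}{- 112 \left(\frac{4}{109} + \frac{24}{-13}\right) - 22} = \frac{1}{- 112 \left(\frac{4}{109} + 24 \left(- \frac{1}{13}\right)\right) - 22} = \frac{1}{- 112 \left(\frac{4}{109} - \frac{24}{13}\right) - 22} = \frac{1}{\left(-112\right) \left(- \frac{2564}{1417}\right) - 22} = \frac{1}{\frac{287168}{1417} - 22} = \frac{1}{\frac{255994}{1417}} = \frac{1417}{255994}$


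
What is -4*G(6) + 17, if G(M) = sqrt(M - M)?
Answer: 17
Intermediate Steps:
G(M) = 0 (G(M) = sqrt(0) = 0)
-4*G(6) + 17 = -4*0 + 17 = 0 + 17 = 17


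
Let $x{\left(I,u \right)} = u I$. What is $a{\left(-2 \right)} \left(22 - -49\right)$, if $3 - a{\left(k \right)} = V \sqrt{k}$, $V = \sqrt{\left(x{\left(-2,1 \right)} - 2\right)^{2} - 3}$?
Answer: $213 - 71 i \sqrt{26} \approx 213.0 - 362.03 i$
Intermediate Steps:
$x{\left(I,u \right)} = I u$
$V = \sqrt{13}$ ($V = \sqrt{\left(\left(-2\right) 1 - 2\right)^{2} - 3} = \sqrt{\left(-2 - 2\right)^{2} - 3} = \sqrt{\left(-4\right)^{2} - 3} = \sqrt{16 - 3} = \sqrt{13} \approx 3.6056$)
$a{\left(k \right)} = 3 - \sqrt{13} \sqrt{k}$
$a{\left(-2 \right)} \left(22 - -49\right) = \left(3 - \sqrt{13} \sqrt{-2}\right) \left(22 - -49\right) = \left(3 - \sqrt{13} i \sqrt{2}\right) \left(22 + 49\right) = \left(3 - i \sqrt{26}\right) 71 = 213 - 71 i \sqrt{26}$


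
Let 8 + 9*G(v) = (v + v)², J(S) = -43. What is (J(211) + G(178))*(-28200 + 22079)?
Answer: -773333261/9 ≈ -8.5926e+7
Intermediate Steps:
G(v) = -8/9 + 4*v²/9 (G(v) = -8/9 + (v + v)²/9 = -8/9 + (2*v)²/9 = -8/9 + (4*v²)/9 = -8/9 + 4*v²/9)
(J(211) + G(178))*(-28200 + 22079) = (-43 + (-8/9 + (4/9)*178²))*(-28200 + 22079) = (-43 + (-8/9 + (4/9)*31684))*(-6121) = (-43 + (-8/9 + 126736/9))*(-6121) = (-43 + 126728/9)*(-6121) = (126341/9)*(-6121) = -773333261/9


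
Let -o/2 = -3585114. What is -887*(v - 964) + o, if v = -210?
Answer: 8211566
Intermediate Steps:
o = 7170228 (o = -2*(-3585114) = 7170228)
-887*(v - 964) + o = -887*(-210 - 964) + 7170228 = -887*(-1174) + 7170228 = 1041338 + 7170228 = 8211566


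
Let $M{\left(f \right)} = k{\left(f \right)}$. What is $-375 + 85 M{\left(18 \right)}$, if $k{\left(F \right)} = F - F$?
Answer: $-375$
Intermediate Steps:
$k{\left(F \right)} = 0$
$M{\left(f \right)} = 0$
$-375 + 85 M{\left(18 \right)} = -375 + 85 \cdot 0 = -375 + 0 = -375$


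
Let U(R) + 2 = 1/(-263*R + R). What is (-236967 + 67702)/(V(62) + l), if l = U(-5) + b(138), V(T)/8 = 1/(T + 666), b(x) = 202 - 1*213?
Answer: 20178080650/1548329 ≈ 13032.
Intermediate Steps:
b(x) = -11 (b(x) = 202 - 213 = -11)
V(T) = 8/(666 + T) (V(T) = 8/(T + 666) = 8/(666 + T))
U(R) = -2 - 1/(262*R) (U(R) = -2 + 1/(-263*R + R) = -2 + 1/(-262*R) = -2 - 1/(262*R))
l = -17029/1310 (l = (-2 - 1/262/(-5)) - 11 = (-2 - 1/262*(-⅕)) - 11 = (-2 + 1/1310) - 11 = -2619/1310 - 11 = -17029/1310 ≈ -12.999)
(-236967 + 67702)/(V(62) + l) = (-236967 + 67702)/(8/(666 + 62) - 17029/1310) = -169265/(8/728 - 17029/1310) = -169265/(8*(1/728) - 17029/1310) = -169265/(1/91 - 17029/1310) = -169265/(-1548329/119210) = -169265*(-119210/1548329) = 20178080650/1548329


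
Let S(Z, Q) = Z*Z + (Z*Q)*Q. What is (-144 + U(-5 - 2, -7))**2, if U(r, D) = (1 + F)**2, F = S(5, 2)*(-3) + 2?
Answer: 298598400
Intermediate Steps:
S(Z, Q) = Z**2 + Z*Q**2 (S(Z, Q) = Z**2 + (Q*Z)*Q = Z**2 + Z*Q**2)
F = -133 (F = (5*(5 + 2**2))*(-3) + 2 = (5*(5 + 4))*(-3) + 2 = (5*9)*(-3) + 2 = 45*(-3) + 2 = -135 + 2 = -133)
U(r, D) = 17424 (U(r, D) = (1 - 133)**2 = (-132)**2 = 17424)
(-144 + U(-5 - 2, -7))**2 = (-144 + 17424)**2 = 17280**2 = 298598400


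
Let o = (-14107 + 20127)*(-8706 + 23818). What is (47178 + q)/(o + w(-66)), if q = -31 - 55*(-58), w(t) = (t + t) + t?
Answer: 50337/90974042 ≈ 0.00055331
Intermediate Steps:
w(t) = 3*t (w(t) = 2*t + t = 3*t)
q = 3159 (q = -31 + 3190 = 3159)
o = 90974240 (o = 6020*15112 = 90974240)
(47178 + q)/(o + w(-66)) = (47178 + 3159)/(90974240 + 3*(-66)) = 50337/(90974240 - 198) = 50337/90974042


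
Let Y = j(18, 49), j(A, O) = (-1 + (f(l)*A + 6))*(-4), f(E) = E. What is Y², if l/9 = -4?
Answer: 6615184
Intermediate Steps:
l = -36 (l = 9*(-4) = -36)
j(A, O) = -20 + 144*A (j(A, O) = (-1 + (-36*A + 6))*(-4) = (-1 + (6 - 36*A))*(-4) = (5 - 36*A)*(-4) = -20 + 144*A)
Y = 2572 (Y = -20 + 144*18 = -20 + 2592 = 2572)
Y² = 2572² = 6615184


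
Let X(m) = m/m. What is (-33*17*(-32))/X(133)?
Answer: 17952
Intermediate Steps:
X(m) = 1
(-33*17*(-32))/X(133) = (-33*17*(-32))/1 = -561*(-32)*1 = 17952*1 = 17952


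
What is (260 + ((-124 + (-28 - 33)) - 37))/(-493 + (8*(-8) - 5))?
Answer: -19/281 ≈ -0.067616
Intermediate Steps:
(260 + ((-124 + (-28 - 33)) - 37))/(-493 + (8*(-8) - 5)) = (260 + ((-124 - 61) - 37))/(-493 + (-64 - 5)) = (260 + (-185 - 37))/(-493 - 69) = (260 - 222)/(-562) = 38*(-1/562) = -19/281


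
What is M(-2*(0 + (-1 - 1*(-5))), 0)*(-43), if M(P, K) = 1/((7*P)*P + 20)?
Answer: -43/468 ≈ -0.091880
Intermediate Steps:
M(P, K) = 1/(20 + 7*P²) (M(P, K) = 1/(7*P² + 20) = 1/(20 + 7*P²))
M(-2*(0 + (-1 - 1*(-5))), 0)*(-43) = -43/(20 + 7*(-2*(0 + (-1 - 1*(-5))))²) = -43/(20 + 7*(-2*(0 + (-1 + 5)))²) = -43/(20 + 7*(-2*(0 + 4))²) = -43/(20 + 7*(-2*4)²) = -43/(20 + 7*(-8)²) = -43/(20 + 7*64) = -43/(20 + 448) = -43/468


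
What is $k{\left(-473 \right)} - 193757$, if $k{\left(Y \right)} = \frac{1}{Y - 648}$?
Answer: $- \frac{217201598}{1121} \approx -1.9376 \cdot 10^{5}$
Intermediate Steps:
$k{\left(Y \right)} = \frac{1}{-648 + Y}$
$k{\left(-473 \right)} - 193757 = \frac{1}{-648 - 473} - 193757 = \frac{1}{-1121} - 193757 = - \frac{1}{1121} - 193757 = - \frac{217201598}{1121}$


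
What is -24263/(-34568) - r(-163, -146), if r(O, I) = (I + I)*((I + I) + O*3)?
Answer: -7883277273/34568 ≈ -2.2805e+5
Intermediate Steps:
r(O, I) = 2*I*(2*I + 3*O) (r(O, I) = (2*I)*(2*I + 3*O) = 2*I*(2*I + 3*O))
-24263/(-34568) - r(-163, -146) = -24263/(-34568) - 2*(-146)*(2*(-146) + 3*(-163)) = -24263*(-1/34568) - 2*(-146)*(-292 - 489) = 24263/34568 - 2*(-146)*(-781) = 24263/34568 - 1*228052 = 24263/34568 - 228052 = -7883277273/34568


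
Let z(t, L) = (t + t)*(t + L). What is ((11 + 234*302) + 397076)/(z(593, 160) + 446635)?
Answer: 467755/1339693 ≈ 0.34915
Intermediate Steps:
z(t, L) = 2*t*(L + t) (z(t, L) = (2*t)*(L + t) = 2*t*(L + t))
((11 + 234*302) + 397076)/(z(593, 160) + 446635) = ((11 + 234*302) + 397076)/(2*593*(160 + 593) + 446635) = ((11 + 70668) + 397076)/(2*593*753 + 446635) = (70679 + 397076)/(893058 + 446635) = 467755/1339693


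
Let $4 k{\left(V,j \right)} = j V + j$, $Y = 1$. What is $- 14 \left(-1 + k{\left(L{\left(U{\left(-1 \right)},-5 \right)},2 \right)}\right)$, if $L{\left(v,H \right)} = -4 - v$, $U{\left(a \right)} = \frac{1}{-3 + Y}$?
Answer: $\frac{63}{2} \approx 31.5$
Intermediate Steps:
$U{\left(a \right)} = - \frac{1}{2}$ ($U{\left(a \right)} = \frac{1}{-3 + 1} = \frac{1}{-2} = - \frac{1}{2}$)
$k{\left(V,j \right)} = \frac{j}{4} + \frac{V j}{4}$ ($k{\left(V,j \right)} = \frac{j V + j}{4} = \frac{V j + j}{4} = \frac{j + V j}{4} = \frac{j}{4} + \frac{V j}{4}$)
$- 14 \left(-1 + k{\left(L{\left(U{\left(-1 \right)},-5 \right)},2 \right)}\right) = - 14 \left(-1 + \frac{1}{4} \cdot 2 \left(1 - \frac{7}{2}\right)\right) = - 14 \left(-1 + \frac{1}{4} \cdot 2 \left(- \frac{5}{2}\right)\right) = - 14 \left(-1 - \frac{5}{4}\right) = \left(-14\right) \left(- \frac{9}{4}\right) = \frac{63}{2}$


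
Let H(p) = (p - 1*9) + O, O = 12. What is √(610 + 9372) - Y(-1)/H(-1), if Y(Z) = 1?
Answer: -½ + √9982 ≈ 99.410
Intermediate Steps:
H(p) = 3 + p (H(p) = (p - 1*9) + 12 = (p - 9) + 12 = (-9 + p) + 12 = 3 + p)
√(610 + 9372) - Y(-1)/H(-1) = √(610 + 9372) - 1/(3 - 1) = √9982 - 1/2 = √9982 - 1*½ = √9982 - ½ = -½ + √9982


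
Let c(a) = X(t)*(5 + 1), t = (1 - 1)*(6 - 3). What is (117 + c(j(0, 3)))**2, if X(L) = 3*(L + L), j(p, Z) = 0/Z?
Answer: 13689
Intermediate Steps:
j(p, Z) = 0
t = 0 (t = 0*3 = 0)
X(L) = 6*L (X(L) = 3*(2*L) = 6*L)
c(a) = 0 (c(a) = (6*0)*(5 + 1) = 0*6 = 0)
(117 + c(j(0, 3)))**2 = (117 + 0)**2 = 117**2 = 13689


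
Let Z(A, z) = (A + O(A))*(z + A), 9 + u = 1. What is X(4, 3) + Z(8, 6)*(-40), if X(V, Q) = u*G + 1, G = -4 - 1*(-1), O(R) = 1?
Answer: -5015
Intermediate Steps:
G = -3 (G = -4 + 1 = -3)
u = -8 (u = -9 + 1 = -8)
Z(A, z) = (1 + A)*(A + z) (Z(A, z) = (A + 1)*(z + A) = (1 + A)*(A + z))
X(V, Q) = 25 (X(V, Q) = -8*(-3) + 1 = 24 + 1 = 25)
X(4, 3) + Z(8, 6)*(-40) = 25 + (8 + 6 + 8² + 8*6)*(-40) = 25 + (8 + 6 + 64 + 48)*(-40) = 25 + 126*(-40) = 25 - 5040 = -5015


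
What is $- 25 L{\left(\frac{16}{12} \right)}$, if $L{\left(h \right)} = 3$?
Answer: $-75$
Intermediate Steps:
$- 25 L{\left(\frac{16}{12} \right)} = \left(-25\right) 3 = -75$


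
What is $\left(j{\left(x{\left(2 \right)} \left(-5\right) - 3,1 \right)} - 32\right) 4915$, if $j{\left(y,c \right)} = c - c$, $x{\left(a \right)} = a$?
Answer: $-157280$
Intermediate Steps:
$j{\left(y,c \right)} = 0$
$\left(j{\left(x{\left(2 \right)} \left(-5\right) - 3,1 \right)} - 32\right) 4915 = \left(0 - 32\right) 4915 = \left(-32\right) 4915 = -157280$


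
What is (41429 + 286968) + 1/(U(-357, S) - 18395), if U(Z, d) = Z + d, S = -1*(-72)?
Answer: 6134455959/18680 ≈ 3.2840e+5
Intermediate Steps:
S = 72
(41429 + 286968) + 1/(U(-357, S) - 18395) = (41429 + 286968) + 1/((-357 + 72) - 18395) = 328397 + 1/(-285 - 18395) = 328397 + 1/(-18680) = 328397 - 1/18680 = 6134455959/18680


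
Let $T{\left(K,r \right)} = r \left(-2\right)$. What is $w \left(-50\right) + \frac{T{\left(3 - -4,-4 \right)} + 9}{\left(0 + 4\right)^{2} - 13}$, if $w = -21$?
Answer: $\frac{3167}{3} \approx 1055.7$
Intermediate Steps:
$T{\left(K,r \right)} = - 2 r$
$w \left(-50\right) + \frac{T{\left(3 - -4,-4 \right)} + 9}{\left(0 + 4\right)^{2} - 13} = \left(-21\right) \left(-50\right) + \frac{\left(-2\right) \left(-4\right) + 9}{\left(0 + 4\right)^{2} - 13} = 1050 + \frac{8 + 9}{4^{2} - 13} = 1050 + \frac{17}{16 - 13} = 1050 + \frac{17}{3} = \frac{3167}{3}$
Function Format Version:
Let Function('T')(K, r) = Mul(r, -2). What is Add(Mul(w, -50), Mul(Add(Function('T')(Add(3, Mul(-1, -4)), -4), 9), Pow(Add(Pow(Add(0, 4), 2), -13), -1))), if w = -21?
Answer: Rational(3167, 3) ≈ 1055.7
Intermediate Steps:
Function('T')(K, r) = Mul(-2, r)
Add(Mul(w, -50), Mul(Add(Function('T')(Add(3, Mul(-1, -4)), -4), 9), Pow(Add(Pow(Add(0, 4), 2), -13), -1))) = Add(Mul(-21, -50), Mul(Add(Mul(-2, -4), 9), Pow(Add(Pow(Add(0, 4), 2), -13), -1))) = Add(1050, Mul(Add(8, 9), Pow(Add(Pow(4, 2), -13), -1))) = Add(1050, Mul(17, Pow(Add(16, -13), -1))) = Add(1050, Mul(17, Pow(3, -1))) = Add(1050, Mul(17, Rational(1, 3))) = Add(1050, Rational(17, 3)) = Rational(3167, 3)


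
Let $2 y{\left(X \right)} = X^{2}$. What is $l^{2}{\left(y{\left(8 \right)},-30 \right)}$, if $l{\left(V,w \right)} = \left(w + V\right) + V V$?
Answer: $1052676$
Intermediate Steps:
$y{\left(X \right)} = \frac{X^{2}}{2}$
$l{\left(V,w \right)} = V + w + V^{2}$ ($l{\left(V,w \right)} = \left(V + w\right) + V^{2} = V + w + V^{2}$)
$l^{2}{\left(y{\left(8 \right)},-30 \right)} = \left(\frac{8^{2}}{2} - 30 + \left(\frac{8^{2}}{2}\right)^{2}\right)^{2} = \left(\frac{1}{2} \cdot 64 - 30 + \left(\frac{1}{2} \cdot 64\right)^{2}\right)^{2} = \left(32 - 30 + 32^{2}\right)^{2} = \left(32 - 30 + 1024\right)^{2} = 1026^{2} = 1052676$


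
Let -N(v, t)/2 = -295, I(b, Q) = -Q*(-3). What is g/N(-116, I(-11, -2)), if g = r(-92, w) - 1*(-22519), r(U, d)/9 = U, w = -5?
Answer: 21691/590 ≈ 36.764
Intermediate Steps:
I(b, Q) = 3*Q
N(v, t) = 590 (N(v, t) = -2*(-295) = 590)
r(U, d) = 9*U
g = 21691 (g = 9*(-92) - 1*(-22519) = -828 + 22519 = 21691)
g/N(-116, I(-11, -2)) = 21691/590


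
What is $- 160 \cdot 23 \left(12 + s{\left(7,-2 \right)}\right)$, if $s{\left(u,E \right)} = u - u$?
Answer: $-44160$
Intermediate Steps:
$s{\left(u,E \right)} = 0$
$- 160 \cdot 23 \left(12 + s{\left(7,-2 \right)}\right) = - 160 \cdot 23 \left(12 + 0\right) = - 160 \cdot 23 \cdot 12 = \left(-160\right) 276 = -44160$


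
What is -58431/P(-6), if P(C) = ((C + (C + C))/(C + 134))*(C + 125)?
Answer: 1246528/357 ≈ 3491.7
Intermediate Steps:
P(C) = 3*C*(125 + C)/(134 + C) (P(C) = ((C + 2*C)/(134 + C))*(125 + C) = ((3*C)/(134 + C))*(125 + C) = (3*C/(134 + C))*(125 + C) = 3*C*(125 + C)/(134 + C))
-58431/P(-6) = -58431*(-(134 - 6)/(18*(125 - 6))) = -58431/(3*(-6)*119/128) = -58431/(3*(-6)*(1/128)*119) = -58431/(-1071/64) = -58431*(-64/1071) = 1246528/357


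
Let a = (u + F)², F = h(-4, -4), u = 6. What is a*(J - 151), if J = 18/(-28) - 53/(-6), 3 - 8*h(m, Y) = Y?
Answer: -9071975/1344 ≈ -6750.0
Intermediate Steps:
h(m, Y) = 3/8 - Y/8
F = 7/8 (F = 3/8 - ⅛*(-4) = 3/8 + ½ = 7/8 ≈ 0.87500)
J = 172/21 (J = 18*(-1/28) - 53*(-⅙) = -9/14 + 53/6 = 172/21 ≈ 8.1905)
a = 3025/64 (a = (6 + 7/8)² = (55/8)² = 3025/64 ≈ 47.266)
a*(J - 151) = 3025*(172/21 - 151)/64 = (3025/64)*(-2999/21) = -9071975/1344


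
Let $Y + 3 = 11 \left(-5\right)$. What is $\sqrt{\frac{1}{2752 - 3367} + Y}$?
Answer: $\frac{i \sqrt{21937665}}{615} \approx 7.6159 i$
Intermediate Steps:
$Y = -58$ ($Y = -3 + 11 \left(-5\right) = -3 - 55 = -58$)
$\sqrt{\frac{1}{2752 - 3367} + Y} = \sqrt{\frac{1}{2752 - 3367} - 58} = \sqrt{\frac{1}{-615} - 58} = \sqrt{- \frac{1}{615} - 58} = \sqrt{- \frac{35671}{615}} = \frac{i \sqrt{21937665}}{615}$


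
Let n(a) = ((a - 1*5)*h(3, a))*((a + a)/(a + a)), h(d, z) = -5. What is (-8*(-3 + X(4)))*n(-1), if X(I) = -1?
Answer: 960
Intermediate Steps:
n(a) = 25 - 5*a (n(a) = ((a - 1*5)*(-5))*((a + a)/(a + a)) = ((a - 5)*(-5))*((2*a)/((2*a))) = ((-5 + a)*(-5))*((2*a)*(1/(2*a))) = (25 - 5*a)*1 = 25 - 5*a)
(-8*(-3 + X(4)))*n(-1) = (-8*(-3 - 1))*(25 - 5*(-1)) = (-8*(-4))*(25 + 5) = 32*30 = 960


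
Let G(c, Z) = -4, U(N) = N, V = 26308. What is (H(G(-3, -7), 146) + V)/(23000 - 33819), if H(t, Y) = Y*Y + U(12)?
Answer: -47636/10819 ≈ -4.4030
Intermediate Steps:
H(t, Y) = 12 + Y² (H(t, Y) = Y*Y + 12 = Y² + 12 = 12 + Y²)
(H(G(-3, -7), 146) + V)/(23000 - 33819) = ((12 + 146²) + 26308)/(23000 - 33819) = ((12 + 21316) + 26308)/(-10819) = (21328 + 26308)*(-1/10819) = 47636*(-1/10819) = -47636/10819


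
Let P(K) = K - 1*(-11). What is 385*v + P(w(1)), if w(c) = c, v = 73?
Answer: 28117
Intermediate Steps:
P(K) = 11 + K (P(K) = K + 11 = 11 + K)
385*v + P(w(1)) = 385*73 + (11 + 1) = 28105 + 12 = 28117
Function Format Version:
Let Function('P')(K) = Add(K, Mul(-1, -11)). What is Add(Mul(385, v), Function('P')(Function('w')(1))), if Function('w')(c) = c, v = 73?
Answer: 28117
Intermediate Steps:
Function('P')(K) = Add(11, K) (Function('P')(K) = Add(K, 11) = Add(11, K))
Add(Mul(385, v), Function('P')(Function('w')(1))) = Add(Mul(385, 73), Add(11, 1)) = Add(28105, 12) = 28117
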